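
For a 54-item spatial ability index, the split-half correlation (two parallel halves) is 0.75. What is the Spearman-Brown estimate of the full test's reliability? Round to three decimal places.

0.857

r_full = 2(0.75) / (1 + 0.75)
r_full = 1.5000 / 1.7500 ≈ 0.8571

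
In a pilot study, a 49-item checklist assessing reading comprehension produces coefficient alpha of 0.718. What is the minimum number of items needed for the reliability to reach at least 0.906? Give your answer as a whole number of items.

186

Invert Spearman-Brown to solve for n:
n = r*(1 − r) / [ r (1 − r*) ]
n = 0.906(1 − 0.718) / [0.718(1 − 0.906)]
n = 0.255492 / 0.067492 ≈ 3.7855
3.7855 × 49 = 185.49 → 186 items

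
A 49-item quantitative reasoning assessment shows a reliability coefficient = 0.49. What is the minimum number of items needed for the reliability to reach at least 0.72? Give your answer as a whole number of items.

Rearranging the Spearman-Brown formula for n,
n = r_target (1 − r_old) / [ r_old (1 − r_target) ]
n = 0.72 × (1 − 0.49) / [ 0.49 × (1 − 0.72) ]
  = 0.3672 / 0.1372 = 2.6764
Items needed = n × 49 = 2.6764 × 49 ≈ 131.14 → round up to 132

132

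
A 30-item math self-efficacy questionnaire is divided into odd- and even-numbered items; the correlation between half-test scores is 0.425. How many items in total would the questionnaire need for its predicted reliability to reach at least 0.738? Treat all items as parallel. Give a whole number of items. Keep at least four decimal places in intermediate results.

r_full = 2(0.425)/(1 + 0.425) = 0.5965
Solve Spearman-Brown for n: n = 0.738(1 − 0.5965) / [0.5965(1 − 0.738)] = 1.9054
Items = 1.9054 × 30 ≈ 57.16 → 58

58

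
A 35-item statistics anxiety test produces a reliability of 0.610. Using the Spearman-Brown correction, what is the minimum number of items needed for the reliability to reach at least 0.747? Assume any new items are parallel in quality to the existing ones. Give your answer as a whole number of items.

n = 0.747 × (1 − 0.610) / [ 0.610 × (1 − 0.747) ]
  = 0.291330 / 0.154330 = 1.8877
So the test needs 1.8877 × 35 ≈ 66.07 items; rounding up, 67.

67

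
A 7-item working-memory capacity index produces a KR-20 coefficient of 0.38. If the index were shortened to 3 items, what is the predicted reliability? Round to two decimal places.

0.21

n = 3/7 = 0.4286
r_new = (0.4286 × 0.38) / (1 + (0.4286 − 1) × 0.38)
r_new = 0.1629 / 0.7829 ≈ 0.2081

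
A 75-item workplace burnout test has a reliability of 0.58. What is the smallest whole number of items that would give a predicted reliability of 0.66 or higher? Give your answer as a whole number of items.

106

Invert Spearman-Brown to solve for n:
n = r*(1 − r) / [ r (1 − r*) ]
n = 0.66(1 − 0.58) / [0.58(1 − 0.66)]
  = 0.2772 / 0.1972 = 1.4057
So the test needs 1.4057 × 75 ≈ 105.43 items; rounding up, 106.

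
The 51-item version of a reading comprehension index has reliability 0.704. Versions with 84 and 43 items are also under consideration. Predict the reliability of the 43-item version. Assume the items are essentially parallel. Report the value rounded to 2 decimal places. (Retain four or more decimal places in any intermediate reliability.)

0.67

Only the ratio of lengths matters: n = 43/51 = 0.8431
r_{43} = n·r / (1 + (n − 1)·r) = 0.5935 / 0.8895 ≈ 0.6672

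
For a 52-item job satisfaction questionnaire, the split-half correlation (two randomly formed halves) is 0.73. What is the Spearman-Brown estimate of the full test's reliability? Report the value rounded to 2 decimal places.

0.84

Apply the Spearman-Brown correction with n = 2:
r_full = 2r_hh / (1 + r_hh) = 2 × 0.73 / (1 + 0.73)
r_full = 1.4600 / 1.7300 ≈ 0.8439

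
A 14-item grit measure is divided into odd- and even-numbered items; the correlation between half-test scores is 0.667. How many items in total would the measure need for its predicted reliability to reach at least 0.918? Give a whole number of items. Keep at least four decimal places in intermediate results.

r_full = 2(0.667)/(1 + 0.667) = 0.8002
n = r_tgt(1 − r_full) / [r_full(1 − r_tgt)] = 0.918 × 0.1998 / (0.8002 × 0.082) ≈ 2.7953
Required items = 2.7953 × 14 = 39.13, so 40 items.

40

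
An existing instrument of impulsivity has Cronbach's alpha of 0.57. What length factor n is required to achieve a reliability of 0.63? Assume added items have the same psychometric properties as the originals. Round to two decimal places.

1.28

n = 0.63 × (1 − 0.57) / [ 0.57 × (1 − 0.63) ]
n = 0.2709 / 0.2109 ≈ 1.2845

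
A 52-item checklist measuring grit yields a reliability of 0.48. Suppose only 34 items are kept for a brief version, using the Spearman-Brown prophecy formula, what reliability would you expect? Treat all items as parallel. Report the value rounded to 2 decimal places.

Length ratio n = 34/52 = 0.6538
By Spearman-Brown, r_new = n r / (1 + (n − 1) r).
r_new = (0.6538 × 0.48) / (1 + (0.6538 − 1) × 0.48)
r_new = 0.3138 / 0.8338 ≈ 0.3763

0.38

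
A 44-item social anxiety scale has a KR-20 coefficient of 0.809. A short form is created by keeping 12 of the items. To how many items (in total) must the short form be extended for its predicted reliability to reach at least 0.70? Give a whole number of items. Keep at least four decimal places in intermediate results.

First, r for the 12-item form: n = 12/44 = 0.2727, so r_12 = 0.2727·0.809/(1 + (0.2727 − 1)·0.809) = 0.5360
Then solve for n' with r_old = 0.5360, r_target = 0.70: n' = 0.70(1 − 0.5360)/[0.5360(1 − 0.70)] = 2.0199
Total items = 2.0199 × 12 = 24.24, rounded up to 25.

25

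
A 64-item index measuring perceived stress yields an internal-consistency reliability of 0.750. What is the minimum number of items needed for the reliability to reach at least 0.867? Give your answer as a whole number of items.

140

n = 0.867(1 − 0.750) / [0.750(1 − 0.867)]
  = 0.216750 / 0.099750 = 2.1729
2.1729 × 64 = 139.07 → 140 items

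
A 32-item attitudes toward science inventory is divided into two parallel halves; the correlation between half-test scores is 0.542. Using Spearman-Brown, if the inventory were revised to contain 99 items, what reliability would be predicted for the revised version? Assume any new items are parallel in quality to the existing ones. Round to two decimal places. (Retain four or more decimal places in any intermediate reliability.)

First correct the split-half correlation to full-test reliability: r_full = 2 × 0.542 / (1 + 0.542) ≈ 0.7030
Then adjust to 99 items: n = 99/32 = 3.0938
r_new = n·r_full / (1 + (n − 1)·r_full) = 2.1749 / 2.4719 ≈ 0.8798

0.88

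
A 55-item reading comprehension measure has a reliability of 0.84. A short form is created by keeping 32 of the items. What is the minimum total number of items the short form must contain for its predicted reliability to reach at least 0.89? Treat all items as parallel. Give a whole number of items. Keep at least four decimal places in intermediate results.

Short-form reliability: n = 32/55 = 0.5818; r_32 = n·r/(1+(n−1)r) ≈ 0.7534
Length factor from the short form to reach 0.89: n' = 0.89(1 − 0.7534) / [0.7534(1 − 0.89)] ≈ 2.6483
Total items = 2.6483 × 32 = 84.75, rounded up to 85.

85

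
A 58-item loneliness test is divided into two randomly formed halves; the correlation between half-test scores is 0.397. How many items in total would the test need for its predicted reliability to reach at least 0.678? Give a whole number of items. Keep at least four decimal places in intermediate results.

r_full = 2(0.397)/(1 + 0.397) = 0.5684
Solve Spearman-Brown for n: n = 0.678(1 − 0.5684) / [0.5684(1 − 0.678)] = 1.5988
Required items = 1.5988 × 58 = 92.73, so 93 items.

93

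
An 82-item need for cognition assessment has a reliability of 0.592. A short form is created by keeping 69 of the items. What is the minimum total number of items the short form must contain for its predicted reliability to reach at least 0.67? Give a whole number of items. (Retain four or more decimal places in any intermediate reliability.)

115

First, r for the 69-item form: n = 69/82 = 0.8415, so r_69 = 0.8415·0.592/(1 + (0.8415 − 1)·0.592) = 0.5498
Length factor from the short form to reach 0.67: n' = 0.67(1 − 0.5498) / [0.5498(1 − 0.67)] ≈ 1.6625
Total items = 1.6625 × 69 = 114.71, rounded up to 115.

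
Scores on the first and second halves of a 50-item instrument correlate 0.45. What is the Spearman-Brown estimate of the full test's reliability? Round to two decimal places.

0.62

Each half is half the length of the full test, so the full test is n = 2 times a half.
r_full = 2(0.45) / (1 + 0.45)
r_full = 0.9000 / 1.4500 ≈ 0.6207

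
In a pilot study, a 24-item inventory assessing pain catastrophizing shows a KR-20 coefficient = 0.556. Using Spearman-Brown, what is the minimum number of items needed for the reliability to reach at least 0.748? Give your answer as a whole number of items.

57

Spearman-Brown solved for the length factor n:
n = r*(1 − r) / [ r (1 − r*) ]
n = [0.748 × 0.444] / [0.556 × 0.252]
  = 0.332112 / 0.140112 = 2.3703
Items needed = n × 24 = 2.3703 × 24 ≈ 56.89 → round up to 57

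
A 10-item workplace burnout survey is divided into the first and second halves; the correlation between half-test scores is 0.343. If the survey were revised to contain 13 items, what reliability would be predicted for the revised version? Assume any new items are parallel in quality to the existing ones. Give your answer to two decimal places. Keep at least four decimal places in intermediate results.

Full-test reliability from the split-half r: r_full = 2(0.343)/(1 + 0.343) = 0.5108
Then adjust to 13 items: n = 13/10 = 1.3000
r_new = n·r_full / (1 + (n − 1)·r_full) = 0.6640 / 1.1532 ≈ 0.5758

0.58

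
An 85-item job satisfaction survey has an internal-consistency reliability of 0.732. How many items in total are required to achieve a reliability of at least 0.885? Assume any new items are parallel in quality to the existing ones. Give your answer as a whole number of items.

n = 0.885(1 − 0.732) / [0.732(1 − 0.885)]
n = 0.237180 / 0.084180 ≈ 2.8175
Items needed = n × 85 = 2.8175 × 85 ≈ 239.49 → round up to 240

240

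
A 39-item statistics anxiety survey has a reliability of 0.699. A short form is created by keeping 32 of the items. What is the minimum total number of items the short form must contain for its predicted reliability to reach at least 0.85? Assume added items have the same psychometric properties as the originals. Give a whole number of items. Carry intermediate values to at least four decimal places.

96

Short-form reliability: n = 32/39 = 0.8205; r_32 = n·r/(1+(n−1)r) ≈ 0.6558
Then solve for n' with r_old = 0.6558, r_target = 0.85: n' = 0.85(1 − 0.6558)/[0.6558(1 − 0.85)] = 2.9742
Total items = 2.9742 × 32 = 95.17, rounded up to 96.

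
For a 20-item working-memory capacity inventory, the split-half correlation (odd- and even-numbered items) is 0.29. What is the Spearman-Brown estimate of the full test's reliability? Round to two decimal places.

0.45

Apply the Spearman-Brown correction with n = 2:
r_full = 2(0.29) / (1 + 0.29)
       = 0.5800 / 1.2900 = 0.4496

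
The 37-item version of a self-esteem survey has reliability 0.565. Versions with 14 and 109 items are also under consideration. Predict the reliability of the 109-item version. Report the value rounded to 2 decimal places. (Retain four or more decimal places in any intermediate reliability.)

Only the ratio of lengths matters: n = 109/37 = 2.9459
r_{109} = n·r / (1 + (n − 1)·r) = 1.6644 / 2.0994 ≈ 0.7928

0.79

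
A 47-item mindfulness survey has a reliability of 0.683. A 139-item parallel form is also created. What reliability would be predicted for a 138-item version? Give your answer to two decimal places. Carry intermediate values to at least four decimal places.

The 139-item form is not needed; work directly from the 47-item form with n = 138/47 = 2.9362.
r_{138} = n·r / (1 + (n − 1)·r) = 2.0054 / 2.3224 ≈ 0.8635

0.86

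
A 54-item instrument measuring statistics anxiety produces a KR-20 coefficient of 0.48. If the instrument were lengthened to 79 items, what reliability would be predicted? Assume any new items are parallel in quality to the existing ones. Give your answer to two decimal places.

0.57

The new length is 79/54 = 1.463 times the old.
Spearman-Brown: r_new = n·r / (1 + (n − 1)·r)
r_new = 1.463·0.48 / [1 + (1.463 − 1)·0.48]
r_new = 0.7022 / 1.2222 ≈ 0.5745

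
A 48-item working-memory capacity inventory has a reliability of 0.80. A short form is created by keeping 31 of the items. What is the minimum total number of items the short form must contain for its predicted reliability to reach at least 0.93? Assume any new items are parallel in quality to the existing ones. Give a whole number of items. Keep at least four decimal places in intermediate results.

Short-form reliability: n = 31/48 = 0.6458; r_31 = n·r/(1+(n−1)r) ≈ 0.7209
Length factor from the short form to reach 0.93: n' = 0.93(1 − 0.7209) / [0.7209(1 − 0.93)] ≈ 5.1436
Total items = 5.1436 × 31 = 159.45, rounded up to 160.

160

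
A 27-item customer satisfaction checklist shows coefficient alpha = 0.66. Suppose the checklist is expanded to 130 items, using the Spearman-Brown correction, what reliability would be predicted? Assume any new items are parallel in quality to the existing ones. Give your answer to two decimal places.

0.90

n = 130/27 = 4.8148
r_new = (4.8148 × 0.66) / (1 + (4.8148 − 1) × 0.66)
     = 3.1778 / 3.5178 = 0.9033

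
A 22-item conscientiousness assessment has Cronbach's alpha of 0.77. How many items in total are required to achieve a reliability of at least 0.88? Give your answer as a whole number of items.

49

Rearranging the Spearman-Brown formula for n,
n = r*(1 − r) / [ r (1 − r*) ]
n = [0.88 × 0.23] / [0.77 × 0.12]
  = 0.2024 / 0.0924 = 2.1905
2.1905 × 22 = 48.19 → 49 items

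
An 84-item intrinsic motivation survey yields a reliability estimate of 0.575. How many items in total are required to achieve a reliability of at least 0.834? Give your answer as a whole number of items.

312

n = 0.834(1 − 0.575) / [0.575(1 − 0.834)]
  = 0.354450 / 0.095450 = 3.7135
Items needed = n × 84 = 3.7135 × 84 ≈ 311.93 → round up to 312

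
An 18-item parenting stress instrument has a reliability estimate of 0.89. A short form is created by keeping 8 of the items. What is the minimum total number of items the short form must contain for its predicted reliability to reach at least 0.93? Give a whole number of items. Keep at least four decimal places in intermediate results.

First, r for the 8-item form: n = 8/18 = 0.4444, so r_8 = 0.4444·0.89/(1 + (0.4444 − 1)·0.89) = 0.7824
Then solve for n' with r_old = 0.7824, r_target = 0.93: n' = 0.93(1 − 0.7824)/[0.7824(1 − 0.93)] = 3.6950
Items = 3.6950 × 8 ≈ 29.56 → 30

30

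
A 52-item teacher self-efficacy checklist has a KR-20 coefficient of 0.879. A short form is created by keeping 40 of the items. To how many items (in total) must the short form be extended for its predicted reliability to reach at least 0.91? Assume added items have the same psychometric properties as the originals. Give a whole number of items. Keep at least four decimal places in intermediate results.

73

First, r for the 40-item form: n = 40/52 = 0.7692, so r_40 = 0.7692·0.879/(1 + (0.7692 − 1)·0.879) = 0.8482
Then solve for n' with r_old = 0.8482, r_target = 0.91: n' = 0.91(1 − 0.8482)/[0.8482(1 − 0.91)] = 1.8096
Total items = 1.8096 × 40 = 72.38, rounded up to 73.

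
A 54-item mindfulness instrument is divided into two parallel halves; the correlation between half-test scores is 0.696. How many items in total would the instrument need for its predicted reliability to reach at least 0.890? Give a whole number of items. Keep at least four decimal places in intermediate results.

Corrected full-test reliability: r_full = 2 × 0.696 / (1 + 0.696) ≈ 0.8208
Solve Spearman-Brown for n: n = 0.890(1 − 0.8208) / [0.8208(1 − 0.890)] = 1.7664
Items = 1.7664 × 54 ≈ 95.39 → 96

96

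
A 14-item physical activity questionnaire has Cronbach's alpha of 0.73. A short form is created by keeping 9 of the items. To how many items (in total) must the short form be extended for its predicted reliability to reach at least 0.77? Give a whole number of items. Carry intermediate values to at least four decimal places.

18

First, r for the 9-item form: n = 9/14 = 0.6429, so r_9 = 0.6429·0.73/(1 + (0.6429 − 1)·0.73) = 0.6348
Then solve for n' with r_old = 0.6348, r_target = 0.77: n' = 0.77(1 − 0.6348)/[0.6348(1 − 0.77)] = 1.9260
Total items = 1.9260 × 9 = 17.33, rounded up to 18.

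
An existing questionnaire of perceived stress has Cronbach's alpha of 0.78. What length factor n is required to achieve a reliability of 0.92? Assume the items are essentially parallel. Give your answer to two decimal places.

n = 0.92(1 − 0.78) / [0.78(1 − 0.92)]
n = 0.2024 / 0.0624 ≈ 3.2436

3.24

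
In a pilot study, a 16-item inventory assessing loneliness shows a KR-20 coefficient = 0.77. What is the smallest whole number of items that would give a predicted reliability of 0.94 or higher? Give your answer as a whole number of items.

75

n = 0.94(1 − 0.77) / [0.77(1 − 0.94)]
n = 0.2162 / 0.0462 ≈ 4.6797
So the test needs 4.6797 × 16 ≈ 74.88 items; rounding up, 75.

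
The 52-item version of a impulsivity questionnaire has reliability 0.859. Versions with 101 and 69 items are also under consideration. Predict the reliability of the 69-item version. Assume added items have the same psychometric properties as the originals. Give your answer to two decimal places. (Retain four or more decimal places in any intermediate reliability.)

0.89

The 101-item form is not needed; work directly from the 52-item form with n = 69/52 = 1.3269.
r_{69} = n·r / (1 + (n − 1)·r) = 1.1398 / 1.2808 ≈ 0.8899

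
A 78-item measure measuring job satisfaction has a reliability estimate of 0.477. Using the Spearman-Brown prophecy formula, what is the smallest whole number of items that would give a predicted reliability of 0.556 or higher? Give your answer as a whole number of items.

n = [0.556 × 0.523] / [0.477 × 0.444]
  = 0.290788 / 0.211788 = 1.3730
Items needed = n × 78 = 1.3730 × 78 ≈ 107.09 → round up to 108

108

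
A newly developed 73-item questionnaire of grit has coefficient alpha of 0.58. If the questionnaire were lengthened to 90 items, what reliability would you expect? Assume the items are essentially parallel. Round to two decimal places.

0.63

Length ratio n = 90/73 = 1.2329
By Spearman-Brown, r_new = n r / (1 + (n − 1) r).
r_new = (1.2329 × 0.58) / (1 + (1.2329 − 1) × 0.58)
     = 0.7151 / 1.1351 = 0.6300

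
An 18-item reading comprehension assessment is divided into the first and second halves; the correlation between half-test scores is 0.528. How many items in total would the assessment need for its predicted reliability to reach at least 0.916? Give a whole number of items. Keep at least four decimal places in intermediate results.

Corrected full-test reliability: r_full = 2 × 0.528 / (1 + 0.528) ≈ 0.6911
Solve Spearman-Brown for n: n = 0.916(1 − 0.6911) / [0.6911(1 − 0.916)] = 4.8741
Required items = 4.8741 × 18 = 87.73, so 88 items.

88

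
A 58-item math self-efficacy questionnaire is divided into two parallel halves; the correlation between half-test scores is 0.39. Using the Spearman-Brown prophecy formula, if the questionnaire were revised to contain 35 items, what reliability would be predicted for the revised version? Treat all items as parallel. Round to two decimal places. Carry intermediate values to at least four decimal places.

First correct the split-half correlation to full-test reliability: r_full = 2 × 0.39 / (1 + 0.39) ≈ 0.5612
Then adjust to 35 items: n = 35/58 = 0.6034
r_new = n·r_full / (1 + (n − 1)·r_full) = 0.3386 / 0.7774 ≈ 0.4356

0.44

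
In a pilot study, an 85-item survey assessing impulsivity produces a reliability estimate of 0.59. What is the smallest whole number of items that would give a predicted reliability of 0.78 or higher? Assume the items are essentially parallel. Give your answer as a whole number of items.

n = 0.78(1 − 0.59) / [0.59(1 − 0.78)]
  = 0.3198 / 0.1298 = 2.4638
So the test needs 2.4638 × 85 ≈ 209.42 items; rounding up, 210.

210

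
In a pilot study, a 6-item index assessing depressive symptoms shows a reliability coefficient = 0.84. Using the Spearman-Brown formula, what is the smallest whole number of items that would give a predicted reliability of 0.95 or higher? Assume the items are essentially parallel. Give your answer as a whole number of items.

Spearman-Brown solved for the length factor n:
n = r*(1 − r) / [ r (1 − r*) ]
n = 0.95(1 − 0.84) / [0.84(1 − 0.95)]
n = 0.1520 / 0.0420 ≈ 3.6190
3.6190 × 6 = 21.71 → 22 items

22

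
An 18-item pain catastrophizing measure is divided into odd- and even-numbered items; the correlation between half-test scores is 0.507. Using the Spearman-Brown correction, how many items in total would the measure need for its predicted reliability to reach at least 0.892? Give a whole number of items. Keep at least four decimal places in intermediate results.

Corrected full-test reliability: r_full = 2 × 0.507 / (1 + 0.507) ≈ 0.6729
Solve Spearman-Brown for n: n = 0.892(1 − 0.6729) / [0.6729(1 − 0.892)] = 4.0149
Items = 4.0149 × 18 ≈ 72.27 → 73

73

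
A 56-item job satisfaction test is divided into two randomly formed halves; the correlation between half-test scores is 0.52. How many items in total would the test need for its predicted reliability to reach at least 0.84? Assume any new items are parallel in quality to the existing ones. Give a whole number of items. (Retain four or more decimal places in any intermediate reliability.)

Corrected full-test reliability: r_full = 2 × 0.52 / (1 + 0.52) ≈ 0.6842
Solve Spearman-Brown for n: n = 0.84(1 − 0.6842) / [0.6842(1 − 0.84)] = 2.4232
Required items = 2.4232 × 56 = 135.70, so 136 items.

136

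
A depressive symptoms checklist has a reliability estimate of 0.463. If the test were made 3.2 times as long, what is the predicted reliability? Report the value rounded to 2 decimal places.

r_new = (3.2 × 0.463) / (1 + (3.2 − 1) × 0.463)
     = 1.4816 / 2.0186 = 0.7340

0.73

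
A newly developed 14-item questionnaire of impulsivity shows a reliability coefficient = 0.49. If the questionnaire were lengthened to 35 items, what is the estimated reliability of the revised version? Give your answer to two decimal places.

0.71

The new length is 35/14 = 2.5 times the old.
Apply the Spearman-Brown prophecy formula, r' = nr / [1 + (n − 1)r]:
r_new = (2.5 × 0.49) / (1 + (2.5 − 1) × 0.49)
     = 1.2250 / 1.7350 = 0.7061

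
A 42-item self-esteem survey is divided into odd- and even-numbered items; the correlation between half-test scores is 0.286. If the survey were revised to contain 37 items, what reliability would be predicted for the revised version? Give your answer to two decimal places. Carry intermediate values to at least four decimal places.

First correct the split-half correlation to full-test reliability: r_full = 2 × 0.286 / (1 + 0.286) ≈ 0.4448
Then adjust to 37 items: n = 37/42 = 0.8810
r_new = n·r_full / (1 + (n − 1)·r_full) = 0.3919 / 0.9471 ≈ 0.4138

0.41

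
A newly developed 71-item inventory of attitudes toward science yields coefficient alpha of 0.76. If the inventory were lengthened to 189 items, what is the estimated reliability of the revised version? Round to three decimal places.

0.894

n = 189/71 = 2.662
r_new = (2.662 × 0.76) / (1 + (2.662 − 1) × 0.76)
     = 2.0231 / 2.2631 = 0.8940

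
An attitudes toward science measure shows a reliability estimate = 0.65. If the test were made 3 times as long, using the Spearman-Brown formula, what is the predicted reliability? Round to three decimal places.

r_new = (3 × 0.65) / (1 + (3 − 1) × 0.65)
     = 1.9500 / 2.3000 = 0.8478

0.848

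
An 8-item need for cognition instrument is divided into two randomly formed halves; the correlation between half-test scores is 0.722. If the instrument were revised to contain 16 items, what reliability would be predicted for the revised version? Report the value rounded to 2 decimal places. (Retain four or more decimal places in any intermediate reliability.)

Spearman-Brown correction (n = 2): r_full = 2·0.722/(1 + 0.722) = 0.8386
Length factor from 8 to 16 items: n = 16/8 = 2.0000
r_new = n·r_full / (1 + (n − 1)·r_full) = 1.6772 / 1.8386 ≈ 0.9122

0.91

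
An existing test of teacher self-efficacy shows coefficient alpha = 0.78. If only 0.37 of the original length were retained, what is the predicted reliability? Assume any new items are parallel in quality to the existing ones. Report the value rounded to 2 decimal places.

Spearman-Brown: r_new = n·r / (1 + (n − 1)·r)
r_new = (0.37 × 0.78) / (1 + (0.37 − 1) × 0.78)
r_new = 0.2886 / 0.5086 ≈ 0.5674

0.57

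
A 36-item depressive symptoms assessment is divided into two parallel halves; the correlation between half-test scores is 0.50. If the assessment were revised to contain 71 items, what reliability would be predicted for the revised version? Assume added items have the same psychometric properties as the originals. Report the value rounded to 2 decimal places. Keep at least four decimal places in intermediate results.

Spearman-Brown correction (n = 2): r_full = 2·0.50/(1 + 0.50) = 0.6667
Length factor from 36 to 71 items: n = 71/36 = 1.9722
r_new = n·r_full / (1 + (n − 1)·r_full) = 1.3149 / 1.6482 ≈ 0.7978

0.80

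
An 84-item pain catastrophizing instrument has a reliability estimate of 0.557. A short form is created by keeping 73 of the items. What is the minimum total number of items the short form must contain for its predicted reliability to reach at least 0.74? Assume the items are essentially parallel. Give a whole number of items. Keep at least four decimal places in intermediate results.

First, r for the 73-item form: n = 73/84 = 0.8690, so r_73 = 0.8690·0.557/(1 + (0.8690 − 1)·0.557) = 0.5221
Length factor from the short form to reach 0.74: n' = 0.74(1 − 0.5221) / [0.5221(1 − 0.74)] ≈ 2.6052
Items = 2.6052 × 73 ≈ 190.18 → 191

191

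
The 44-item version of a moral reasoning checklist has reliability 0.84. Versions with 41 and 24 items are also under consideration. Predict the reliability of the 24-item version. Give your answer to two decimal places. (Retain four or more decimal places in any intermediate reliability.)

Only the ratio of lengths matters: n = 24/44 = 0.5455
r_{24} = n·r / (1 + (n − 1)·r) = 0.4582 / 0.6182 ≈ 0.7412

0.74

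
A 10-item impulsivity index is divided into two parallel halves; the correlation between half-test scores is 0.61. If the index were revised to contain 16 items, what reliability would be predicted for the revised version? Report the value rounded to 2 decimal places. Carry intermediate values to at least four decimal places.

0.83

Full-test reliability from the split-half r: r_full = 2(0.61)/(1 + 0.61) = 0.7578
Length factor from 10 to 16 items: n = 16/10 = 1.6000
r_new = n·r_full / (1 + (n − 1)·r_full) = 1.2125 / 1.4547 ≈ 0.8335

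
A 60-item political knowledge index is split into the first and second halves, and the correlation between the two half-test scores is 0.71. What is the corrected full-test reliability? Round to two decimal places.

Each half is half the length of the full test, so the full test is n = 2 times a half.
r_full = 2(0.71) / (1 + 0.71)
r_full = 1.4200 / 1.7100 ≈ 0.8304

0.83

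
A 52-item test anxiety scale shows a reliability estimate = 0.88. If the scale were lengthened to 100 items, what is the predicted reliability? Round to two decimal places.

n = 100/52 = 1.9231
Apply the Spearman-Brown prophecy formula, r' = nr / [1 + (n − 1)r]:
r_new = (1.9231 × 0.88) / (1 + (1.9231 − 1) × 0.88)
r_new = 1.6923 / 1.8123 ≈ 0.9338

0.93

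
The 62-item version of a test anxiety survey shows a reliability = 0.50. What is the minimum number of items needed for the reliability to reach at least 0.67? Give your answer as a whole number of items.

126

n = 0.67 × (1 − 0.50) / [ 0.50 × (1 − 0.67) ]
  = 0.3350 / 0.1650 = 2.0303
So the test needs 2.0303 × 62 ≈ 125.88 items; rounding up, 126.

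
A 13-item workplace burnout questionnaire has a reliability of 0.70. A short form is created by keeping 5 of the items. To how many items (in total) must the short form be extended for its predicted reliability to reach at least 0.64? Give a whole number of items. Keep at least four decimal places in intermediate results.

10

Short-form reliability: n = 5/13 = 0.3846; r_5 = n·r/(1+(n−1)r) ≈ 0.4730
Then solve for n' with r_old = 0.4730, r_target = 0.64: n' = 0.64(1 − 0.4730)/[0.4730(1 − 0.64)] = 1.9807
Total items = 1.9807 × 5 = 9.90, rounded up to 10.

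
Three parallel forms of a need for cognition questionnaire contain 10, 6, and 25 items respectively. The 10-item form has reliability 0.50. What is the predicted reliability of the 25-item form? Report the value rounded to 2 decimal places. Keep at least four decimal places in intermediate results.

The 6-item form is not needed; work directly from the 10-item form with n = 25/10 = 2.5000.
r_{25} = n·r / (1 + (n − 1)·r) = 1.2500 / 1.7500 ≈ 0.7143

0.71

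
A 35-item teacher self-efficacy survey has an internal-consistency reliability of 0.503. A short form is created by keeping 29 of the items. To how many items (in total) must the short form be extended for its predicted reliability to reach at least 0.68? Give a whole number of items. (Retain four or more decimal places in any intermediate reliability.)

Short-form reliability: n = 29/35 = 0.8286; r_29 = n·r/(1+(n−1)r) ≈ 0.4561
Then solve for n' with r_old = 0.4561, r_target = 0.68: n' = 0.68(1 − 0.4561)/[0.4561(1 − 0.68)] = 2.5341
Total items = 2.5341 × 29 = 73.49, rounded up to 74.

74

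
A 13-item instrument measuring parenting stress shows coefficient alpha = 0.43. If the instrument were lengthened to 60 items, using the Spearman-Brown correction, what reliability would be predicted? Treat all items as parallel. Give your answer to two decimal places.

0.78

n = 60/13 = 4.6154
By Spearman-Brown, r_new = n r / (1 + (n − 1) r).
r_new = 4.6154·0.43 / [1 + (4.6154 − 1)·0.43]
r_new = 1.9846 / 2.5546 ≈ 0.7769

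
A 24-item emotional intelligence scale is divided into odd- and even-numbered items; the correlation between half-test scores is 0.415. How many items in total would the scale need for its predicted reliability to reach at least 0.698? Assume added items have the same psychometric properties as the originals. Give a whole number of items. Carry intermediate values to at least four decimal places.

40

Corrected full-test reliability: r_full = 2 × 0.415 / (1 + 0.415) ≈ 0.5866
n = r_tgt(1 − r_full) / [r_full(1 − r_tgt)] = 0.698 × 0.4134 / (0.5866 × 0.302) ≈ 1.6288
Required items = 1.6288 × 24 = 39.09, so 40 items.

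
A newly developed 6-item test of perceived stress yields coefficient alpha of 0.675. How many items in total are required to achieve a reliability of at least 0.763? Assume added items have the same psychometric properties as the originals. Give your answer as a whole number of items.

Spearman-Brown solved for the length factor n:
n = r*(1 − r) / [ r (1 − r*) ]
n = 0.763 × (1 − 0.675) / [ 0.675 × (1 − 0.763) ]
n = 0.247975 / 0.159975 ≈ 1.5501
1.5501 × 6 = 9.30 → 10 items

10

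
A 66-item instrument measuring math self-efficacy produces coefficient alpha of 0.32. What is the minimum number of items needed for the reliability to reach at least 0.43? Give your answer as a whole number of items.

106

Invert Spearman-Brown to solve for n:
n = r_target (1 − r_old) / [ r_old (1 − r_target) ]
n = 0.43 × (1 − 0.32) / [ 0.32 × (1 − 0.43) ]
  = 0.2924 / 0.1824 = 1.6031
Items needed = n × 66 = 1.6031 × 66 ≈ 105.80 → round up to 106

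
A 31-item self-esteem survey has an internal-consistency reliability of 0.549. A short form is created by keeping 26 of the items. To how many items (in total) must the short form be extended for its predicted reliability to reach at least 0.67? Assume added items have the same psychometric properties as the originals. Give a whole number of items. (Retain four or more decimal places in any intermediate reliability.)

52

Short-form reliability: n = 26/31 = 0.8387; r_26 = n·r/(1+(n−1)r) ≈ 0.5052
Then solve for n' with r_old = 0.5052, r_target = 0.67: n' = 0.67(1 − 0.5052)/[0.5052(1 − 0.67)] = 1.9885
Total items = 1.9885 × 26 = 51.70, rounded up to 52.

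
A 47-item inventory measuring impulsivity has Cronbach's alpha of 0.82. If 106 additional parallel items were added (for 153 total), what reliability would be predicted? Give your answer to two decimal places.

0.94

The new length is 153/47 = 3.2553 times the old.
Spearman-Brown: r_new = n·r / (1 + (n − 1)·r)
r_new = 3.2553·0.82 / [1 + (3.2553 − 1)·0.82]
r_new = 2.6693 / 2.8493 ≈ 0.9368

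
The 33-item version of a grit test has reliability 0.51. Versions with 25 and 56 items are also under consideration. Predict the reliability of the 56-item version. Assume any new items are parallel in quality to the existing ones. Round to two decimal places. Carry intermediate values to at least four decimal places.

The 25-item form is not needed; work directly from the 33-item form with n = 56/33 = 1.6970.
r_{56} = n·r / (1 + (n − 1)·r) = 0.8655 / 1.3555 ≈ 0.6385

0.64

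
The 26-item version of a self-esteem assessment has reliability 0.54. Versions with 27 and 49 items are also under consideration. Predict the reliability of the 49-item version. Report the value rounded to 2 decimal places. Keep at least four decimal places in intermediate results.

0.69

The 27-item form is not needed; work directly from the 26-item form with n = 49/26 = 1.8846.
r_{49} = n·r / (1 + (n − 1)·r) = 1.0177 / 1.4777 ≈ 0.6887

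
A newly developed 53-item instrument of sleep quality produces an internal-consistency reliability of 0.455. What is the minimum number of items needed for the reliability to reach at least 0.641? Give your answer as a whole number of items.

n = 0.641(1 − 0.455) / [0.455(1 − 0.641)]
n = 0.349345 / 0.163345 ≈ 2.1387
2.1387 × 53 = 113.35 → 114 items

114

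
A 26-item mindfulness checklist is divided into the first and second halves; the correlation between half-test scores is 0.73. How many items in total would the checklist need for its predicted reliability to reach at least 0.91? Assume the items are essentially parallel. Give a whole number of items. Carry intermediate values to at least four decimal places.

Corrected full-test reliability: r_full = 2 × 0.73 / (1 + 0.73) ≈ 0.8439
n = r_tgt(1 − r_full) / [r_full(1 − r_tgt)] = 0.91 × 0.1561 / (0.8439 × 0.09) ≈ 1.8703
Items = 1.8703 × 26 ≈ 48.63 → 49

49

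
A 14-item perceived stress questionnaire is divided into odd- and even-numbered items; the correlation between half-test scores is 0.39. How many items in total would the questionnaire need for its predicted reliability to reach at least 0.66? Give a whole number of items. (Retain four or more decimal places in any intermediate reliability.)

22

r_full = 2(0.39)/(1 + 0.39) = 0.5612
n = r_tgt(1 − r_full) / [r_full(1 − r_tgt)] = 0.66 × 0.4388 / (0.5612 × 0.34) ≈ 1.5178
Items = 1.5178 × 14 ≈ 21.25 → 22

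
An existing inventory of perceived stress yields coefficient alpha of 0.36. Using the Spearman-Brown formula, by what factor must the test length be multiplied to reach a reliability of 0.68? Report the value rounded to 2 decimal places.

Spearman-Brown solved for the length factor n:
n = r_target (1 − r_old) / [ r_old (1 − r_target) ]
n = 0.68 × (1 − 0.36) / [ 0.36 × (1 − 0.68) ]
  = 0.4352 / 0.1152 = 3.7778

3.78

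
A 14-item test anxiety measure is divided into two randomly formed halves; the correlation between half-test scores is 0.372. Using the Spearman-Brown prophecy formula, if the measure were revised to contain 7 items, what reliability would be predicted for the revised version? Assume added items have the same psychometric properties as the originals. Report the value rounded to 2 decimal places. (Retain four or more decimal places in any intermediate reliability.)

First correct the split-half correlation to full-test reliability: r_full = 2 × 0.372 / (1 + 0.372) ≈ 0.5423
Length factor from 14 to 7 items: n = 7/14 = 0.5000
r_new = n·r_full / (1 + (n − 1)·r_full) = 0.2712 / 0.7288 ≈ 0.3721

0.37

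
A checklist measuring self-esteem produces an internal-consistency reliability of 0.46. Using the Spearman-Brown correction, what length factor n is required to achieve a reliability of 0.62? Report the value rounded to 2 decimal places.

Spearman-Brown solved for the length factor n:
n = r*(1 − r) / [ r (1 − r*) ]
n = 0.62 × (1 − 0.46) / [ 0.46 × (1 − 0.62) ]
  = 0.3348 / 0.1748 = 1.9153

1.92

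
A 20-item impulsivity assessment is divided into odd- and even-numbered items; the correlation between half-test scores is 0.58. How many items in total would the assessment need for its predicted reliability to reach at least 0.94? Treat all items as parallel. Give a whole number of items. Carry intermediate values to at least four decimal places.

Corrected full-test reliability: r_full = 2 × 0.58 / (1 + 0.58) ≈ 0.7342
Solve Spearman-Brown for n: n = 0.94(1 − 0.7342) / [0.7342(1 − 0.94)] = 5.6718
Required items = 5.6718 × 20 = 113.44, so 114 items.

114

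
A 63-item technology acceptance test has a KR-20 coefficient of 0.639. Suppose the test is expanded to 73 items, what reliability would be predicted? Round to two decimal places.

0.67

The new length is 73/63 = 1.1587 times the old.
Spearman-Brown: r_new = n·r / (1 + (n − 1)·r)
r_new = (1.1587 × 0.639) / (1 + (1.1587 − 1) × 0.639)
r_new = 0.7404 / 1.1014 ≈ 0.6722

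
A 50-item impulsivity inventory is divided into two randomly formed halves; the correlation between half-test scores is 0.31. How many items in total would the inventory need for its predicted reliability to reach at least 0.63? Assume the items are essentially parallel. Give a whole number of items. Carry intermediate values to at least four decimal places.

r_full = 2(0.31)/(1 + 0.31) = 0.4733
n = r_tgt(1 − r_full) / [r_full(1 − r_tgt)] = 0.63 × 0.5267 / (0.4733 × 0.37) ≈ 1.8948
Required items = 1.8948 × 50 = 94.74, so 95 items.

95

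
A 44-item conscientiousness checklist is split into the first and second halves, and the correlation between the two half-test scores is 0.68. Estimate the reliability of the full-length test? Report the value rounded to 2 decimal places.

r_full = 2(0.68) / (1 + 0.68)
       = 1.3600 / 1.6800 = 0.8095

0.81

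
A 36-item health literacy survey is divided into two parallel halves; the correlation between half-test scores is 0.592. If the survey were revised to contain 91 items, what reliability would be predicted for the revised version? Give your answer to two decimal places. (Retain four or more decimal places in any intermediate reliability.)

Full-test reliability from the split-half r: r_full = 2(0.592)/(1 + 0.592) = 0.7437
Length factor from 36 to 91 items: n = 91/36 = 2.5278
r_new = n·r_full / (1 + (n − 1)·r_full) = 1.8799 / 2.1362 ≈ 0.8800

0.88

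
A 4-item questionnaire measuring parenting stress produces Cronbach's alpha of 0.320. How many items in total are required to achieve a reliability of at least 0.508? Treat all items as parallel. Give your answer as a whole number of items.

Invert Spearman-Brown to solve for n:
n = r*(1 − r) / [ r (1 − r*) ]
n = 0.508 × (1 − 0.320) / [ 0.320 × (1 − 0.508) ]
n = 0.345440 / 0.157440 ≈ 2.1941
So the test needs 2.1941 × 4 ≈ 8.78 items; rounding up, 9.

9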